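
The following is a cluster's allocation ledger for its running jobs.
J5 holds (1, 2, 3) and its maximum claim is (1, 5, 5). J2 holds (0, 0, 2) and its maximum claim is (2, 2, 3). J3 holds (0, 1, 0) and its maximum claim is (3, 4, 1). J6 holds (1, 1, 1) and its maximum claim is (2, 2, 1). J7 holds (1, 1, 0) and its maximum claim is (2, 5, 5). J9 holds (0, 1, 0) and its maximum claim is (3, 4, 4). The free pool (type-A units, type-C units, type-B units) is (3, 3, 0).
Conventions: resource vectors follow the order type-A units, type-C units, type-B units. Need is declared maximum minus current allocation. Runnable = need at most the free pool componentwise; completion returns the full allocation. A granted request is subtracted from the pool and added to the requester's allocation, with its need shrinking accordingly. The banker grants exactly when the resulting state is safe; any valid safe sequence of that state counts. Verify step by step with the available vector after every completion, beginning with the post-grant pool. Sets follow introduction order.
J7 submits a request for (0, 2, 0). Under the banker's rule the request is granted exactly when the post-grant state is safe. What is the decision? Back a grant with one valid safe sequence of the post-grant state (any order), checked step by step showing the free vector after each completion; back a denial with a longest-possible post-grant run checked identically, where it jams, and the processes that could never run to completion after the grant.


DENY: after the grant no complete ordering would exist.
Key observation: after J6, J2 the pool peaks at (4, 2, 3), and each blocked process is short somewhere: J5 on type-C units; J3 on type-C units; J7 on type-B units; J9 on type-C units, type-B units.
Pretend the grant happened; the run J6, J2 goes as far as possible. Walking it through:
  pool = (3, 1, 0)
  J6: need (1, 1, 0) fits (3, 1, 0); releases (1, 1, 1), pool now (4, 2, 1)
  J2: need (2, 2, 1) fits (4, 2, 1); releases (0, 0, 2), pool now (4, 2, 3)
  blocked: J5 wants (0, 3, 2), pool (4, 2, 3) — not enough type-C units
  blocked: J3 wants (3, 3, 1), pool (4, 2, 3) — not enough type-C units
  blocked: J7 wants (1, 2, 5), pool (4, 2, 3) — not enough type-B units
  blocked: J9 wants (3, 3, 4), pool (4, 2, 3) — not enough type-C units and type-B units
Processes that could never finish after the grant: J5, J3, J7 and J9.


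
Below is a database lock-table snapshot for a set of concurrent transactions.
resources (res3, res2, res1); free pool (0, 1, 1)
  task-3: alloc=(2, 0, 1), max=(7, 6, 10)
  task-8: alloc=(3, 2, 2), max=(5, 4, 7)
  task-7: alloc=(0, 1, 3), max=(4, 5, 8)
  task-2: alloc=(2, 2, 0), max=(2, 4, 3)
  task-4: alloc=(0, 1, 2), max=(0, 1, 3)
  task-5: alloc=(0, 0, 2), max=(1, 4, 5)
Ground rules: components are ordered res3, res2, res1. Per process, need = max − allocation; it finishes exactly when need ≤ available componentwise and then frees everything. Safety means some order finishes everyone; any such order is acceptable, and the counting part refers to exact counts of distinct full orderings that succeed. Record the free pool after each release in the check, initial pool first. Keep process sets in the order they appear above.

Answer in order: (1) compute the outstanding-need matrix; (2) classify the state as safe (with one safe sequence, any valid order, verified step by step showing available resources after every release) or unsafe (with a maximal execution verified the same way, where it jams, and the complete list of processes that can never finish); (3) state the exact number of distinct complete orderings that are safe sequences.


(1) Remaining need (order res3, res2, res1):
  task-3: (5, 6, 9)
  task-8: (2, 2, 5)
  task-7: (4, 4, 5)
  task-2: (0, 2, 3)
  task-4: (0, 0, 1)
  task-5: (1, 4, 3)
(2) SAFE. One safe sequence: task-4, task-2, task-5, task-8, task-7, task-3.
Key observation: the first exact fit in this order is task-4 — it needs (0, 0, 1) with (0, 1, 1) free, meeting a requested resource to the last unit.
Verifying each step:
  pool = (0, 1, 1)
  run task-4 (needs (0, 0, 1), free (0, 1, 1)); after release of (0, 1, 2) the pool is (0, 2, 3)
  run task-2 (needs (0, 2, 3), free (0, 2, 3)); after release of (2, 2, 0) the pool is (2, 4, 3)
  run task-5 (needs (1, 4, 3), free (2, 4, 3)); after release of (0, 0, 2) the pool is (2, 4, 5)
  run task-8 (needs (2, 2, 5), free (2, 4, 5)); after release of (3, 2, 2) the pool is (5, 6, 7)
  run task-7 (needs (4, 4, 5), free (5, 6, 7)); after release of (0, 1, 3) the pool is (5, 7, 10)
  run task-3 (needs (5, 6, 9), free (5, 7, 10)); after release of (2, 0, 1) the pool is (7, 7, 11)
(3) Exactly 1 of the possible complete orderings is a safe sequence.


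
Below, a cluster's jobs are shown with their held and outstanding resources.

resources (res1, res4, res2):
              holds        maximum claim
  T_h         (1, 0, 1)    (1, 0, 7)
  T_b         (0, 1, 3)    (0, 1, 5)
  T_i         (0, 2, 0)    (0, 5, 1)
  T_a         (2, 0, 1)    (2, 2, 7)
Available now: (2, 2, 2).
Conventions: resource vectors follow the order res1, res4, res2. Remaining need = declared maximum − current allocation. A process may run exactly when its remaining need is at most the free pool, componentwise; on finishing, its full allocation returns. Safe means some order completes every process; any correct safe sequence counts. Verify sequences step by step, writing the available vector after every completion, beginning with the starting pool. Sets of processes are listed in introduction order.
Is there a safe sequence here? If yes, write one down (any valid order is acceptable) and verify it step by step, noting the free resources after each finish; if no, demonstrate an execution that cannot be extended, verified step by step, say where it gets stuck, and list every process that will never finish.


UNSAFE — no complete ordering exists.
Key observation: no order helps: past T_b, T_i, the free pool tops out at (2, 5, 5), below what each blocked process needs in res2.
Going as far as possible: T_b, T_i; after that, nothing fits. Step-by-step check:
  pool = (2, 2, 2)
  T_b: need (0, 0, 2) fits (2, 2, 2); releases (0, 1, 3), pool now (2, 3, 5)
  T_i: need (0, 3, 1) fits (2, 3, 5); releases (0, 2, 0), pool now (2, 5, 5)
  T_h cannot run: need (0, 0, 6) vs free (2, 5, 5) (insufficient res2)
  T_a cannot run: need (0, 2, 6) vs free (2, 5, 5) (insufficient res2)
Never able to finish: T_h and T_a.


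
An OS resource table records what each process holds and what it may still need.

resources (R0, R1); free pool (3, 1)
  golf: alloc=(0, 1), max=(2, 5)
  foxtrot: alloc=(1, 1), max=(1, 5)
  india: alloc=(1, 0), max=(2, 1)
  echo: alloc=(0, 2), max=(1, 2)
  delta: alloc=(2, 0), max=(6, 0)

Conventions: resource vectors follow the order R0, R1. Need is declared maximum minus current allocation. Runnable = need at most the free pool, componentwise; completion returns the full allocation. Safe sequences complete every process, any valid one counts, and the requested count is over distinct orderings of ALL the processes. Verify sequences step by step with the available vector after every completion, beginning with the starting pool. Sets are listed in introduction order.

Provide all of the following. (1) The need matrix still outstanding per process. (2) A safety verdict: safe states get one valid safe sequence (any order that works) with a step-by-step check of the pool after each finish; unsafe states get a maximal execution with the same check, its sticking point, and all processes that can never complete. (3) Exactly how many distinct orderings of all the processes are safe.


(1) Need matrix, components ordered R0, R1:
  golf: (2, 4)
  foxtrot: (0, 4)
  india: (1, 1)
  echo: (1, 0)
  delta: (4, 0)
(2) UNSAFE — no complete ordering exists.
Key observation: even finishing india, echo, delta leaves just (6, 3) free — too little R1 for any of the remaining processes.
Going as far as possible: india, echo, delta; after that, nothing fits. Step-by-step check:
  pool = (3, 1)
  india needs (1, 1) <= (3, 1) -> finishes; pool += (1, 0) = (4, 1)
  echo needs (1, 0) <= (4, 1) -> finishes; pool += (0, 2) = (4, 3)
  delta needs (4, 0) <= (4, 3) -> finishes; pool += (2, 0) = (6, 3)
  golf still needs (2, 4) but only (6, 3) is free — short on R1
  foxtrot still needs (0, 4) but only (6, 3) is free — short on R1
Never able to finish: golf and foxtrot.
(3) The exact count: 0 of the possible complete orderings are safe sequences.


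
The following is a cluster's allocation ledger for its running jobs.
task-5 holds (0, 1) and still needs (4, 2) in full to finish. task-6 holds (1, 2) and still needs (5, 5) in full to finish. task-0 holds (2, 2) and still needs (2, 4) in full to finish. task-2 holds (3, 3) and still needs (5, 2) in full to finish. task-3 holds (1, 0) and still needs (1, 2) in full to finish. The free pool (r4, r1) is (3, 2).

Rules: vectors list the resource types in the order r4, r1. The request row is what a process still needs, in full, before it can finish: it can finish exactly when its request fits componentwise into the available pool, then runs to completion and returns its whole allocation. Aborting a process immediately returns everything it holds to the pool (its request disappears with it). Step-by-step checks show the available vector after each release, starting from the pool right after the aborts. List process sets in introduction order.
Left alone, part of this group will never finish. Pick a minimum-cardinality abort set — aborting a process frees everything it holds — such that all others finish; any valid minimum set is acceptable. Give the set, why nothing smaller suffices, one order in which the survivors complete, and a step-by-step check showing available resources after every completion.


The answer: abort task-6.
Key observation: the deadlocked task-0 becomes finishable only because task-6 released (1, 2); it completes at step 1 below.
No smaller set exists: with zero aborts the deadlock remains.
The survivors complete as task-0, task-3, task-2, task-5. Walking it through (starting from the post-abort pool):
  pool = (4, 4)
  run task-0 (needs (2, 4), free (4, 4)); after release of (2, 2) the pool is (6, 6)
  run task-3 (needs (1, 2), free (6, 6)); after release of (1, 0) the pool is (7, 6)
  run task-2 (needs (5, 2), free (7, 6)); after release of (3, 3) the pool is (10, 9)
  run task-5 (needs (4, 2), free (10, 9)); after release of (0, 1) the pool is (10, 10)


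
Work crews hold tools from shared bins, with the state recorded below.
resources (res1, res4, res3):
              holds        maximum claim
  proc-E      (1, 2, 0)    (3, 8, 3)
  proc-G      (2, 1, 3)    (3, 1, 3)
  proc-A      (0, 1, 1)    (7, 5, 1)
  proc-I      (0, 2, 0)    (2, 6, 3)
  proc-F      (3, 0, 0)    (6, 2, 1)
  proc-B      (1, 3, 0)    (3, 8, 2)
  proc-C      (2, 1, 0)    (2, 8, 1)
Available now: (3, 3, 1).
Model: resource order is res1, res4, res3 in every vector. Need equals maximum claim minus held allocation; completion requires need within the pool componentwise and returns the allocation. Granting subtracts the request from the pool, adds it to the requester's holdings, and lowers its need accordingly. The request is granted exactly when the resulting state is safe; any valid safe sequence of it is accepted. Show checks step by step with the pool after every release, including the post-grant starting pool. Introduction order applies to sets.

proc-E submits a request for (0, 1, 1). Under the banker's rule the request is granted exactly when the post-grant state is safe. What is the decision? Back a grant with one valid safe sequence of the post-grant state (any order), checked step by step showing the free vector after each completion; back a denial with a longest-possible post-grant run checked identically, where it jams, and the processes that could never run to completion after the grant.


DENY — the pretend-granted state is unsafe.
Key observation: even finishing proc-G, proc-F leaves just (8, 3, 3) free — too little res4 for any of the remaining processes.
On the post-grant state, proc-G, proc-F is a maximal run — nothing extends it. Step-by-step check:
  pool = (3, 2, 0)
  run proc-G (needs (1, 0, 0), free (3, 2, 0)); after release of (2, 1, 3) the pool is (5, 3, 3)
  run proc-F (needs (3, 2, 1), free (5, 3, 3)); after release of (3, 0, 0) the pool is (8, 3, 3)
  proc-E cannot run: need (2, 5, 2) vs free (8, 3, 3) (insufficient res4)
  proc-A cannot run: need (7, 4, 0) vs free (8, 3, 3) (insufficient res4)
  proc-I cannot run: need (2, 4, 3) vs free (8, 3, 3) (insufficient res4)
  proc-B cannot run: need (2, 5, 2) vs free (8, 3, 3) (insufficient res4)
  proc-C cannot run: need (0, 7, 1) vs free (8, 3, 3) (insufficient res4)
Post-grant, the permanently blocked set is proc-E, proc-A, proc-I, proc-B and proc-C.


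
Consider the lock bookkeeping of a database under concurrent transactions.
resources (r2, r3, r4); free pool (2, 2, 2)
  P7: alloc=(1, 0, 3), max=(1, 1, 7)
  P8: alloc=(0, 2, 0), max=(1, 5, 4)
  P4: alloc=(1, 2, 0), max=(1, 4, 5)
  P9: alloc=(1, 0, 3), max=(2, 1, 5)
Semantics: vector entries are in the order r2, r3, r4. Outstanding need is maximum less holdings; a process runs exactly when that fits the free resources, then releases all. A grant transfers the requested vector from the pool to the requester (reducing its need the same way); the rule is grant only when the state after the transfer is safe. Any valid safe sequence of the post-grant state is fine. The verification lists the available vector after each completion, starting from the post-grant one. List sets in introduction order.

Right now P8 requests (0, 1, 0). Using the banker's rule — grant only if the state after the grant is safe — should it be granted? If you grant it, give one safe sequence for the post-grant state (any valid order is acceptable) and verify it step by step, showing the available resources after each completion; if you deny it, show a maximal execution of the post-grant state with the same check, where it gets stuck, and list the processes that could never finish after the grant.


DENY — the pretend-granted state is unsafe.
Key observation: once P9, P7 finish, the pool peaks at (4, 1, 8) — and every remaining process still needs more r3 than that.
After a pretend grant, a maximal execution: P9, P7 — then nothing else fits. Step-by-step check:
  pool = (2, 1, 2)
  P9 needs (1, 1, 2) <= (2, 1, 2) -> finishes; pool += (1, 0, 3) = (3, 1, 5)
  P7 needs (0, 1, 4) <= (3, 1, 5) -> finishes; pool += (1, 0, 3) = (4, 1, 8)
  P8 cannot run: need (1, 2, 4) vs free (4, 1, 8) (insufficient r3)
  P4 cannot run: need (0, 2, 5) vs free (4, 1, 8) (insufficient r3)
Had the request been granted, P8 and P4 could never finish.


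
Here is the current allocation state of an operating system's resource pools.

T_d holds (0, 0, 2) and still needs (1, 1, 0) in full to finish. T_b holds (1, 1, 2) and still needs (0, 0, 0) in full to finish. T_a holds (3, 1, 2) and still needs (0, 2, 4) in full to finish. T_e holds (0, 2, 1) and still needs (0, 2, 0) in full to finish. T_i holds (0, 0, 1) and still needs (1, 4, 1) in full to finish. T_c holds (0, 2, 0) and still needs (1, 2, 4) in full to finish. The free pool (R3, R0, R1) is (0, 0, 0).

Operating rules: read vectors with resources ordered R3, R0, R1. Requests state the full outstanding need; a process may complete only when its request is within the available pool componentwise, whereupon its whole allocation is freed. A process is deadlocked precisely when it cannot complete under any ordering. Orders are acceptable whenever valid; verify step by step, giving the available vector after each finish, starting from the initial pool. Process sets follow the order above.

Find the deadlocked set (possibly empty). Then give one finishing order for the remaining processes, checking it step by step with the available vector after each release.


Deadlocked set: T_a, T_e, T_i and T_c.
Key observation: the pool after T_b, T_d is (1, 1, 4); every surviving request exceeds it in R0, so progress ends there.
One completion order for the rest: T_b, T_d. Verifying each step:
  pool = (0, 0, 0)
  T_b needs (0, 0, 0) <= (0, 0, 0) -> finishes; pool += (1, 1, 2) = (1, 1, 2)
  T_d needs (1, 1, 0) <= (1, 1, 2) -> finishes; pool += (0, 0, 2) = (1, 1, 4)
The stuck group stays short no matter what:
  blocked: T_a wants (0, 2, 4), pool (1, 1, 4) — not enough R0
  blocked: T_e wants (0, 2, 0), pool (1, 1, 4) — not enough R0
  blocked: T_i wants (1, 4, 1), pool (1, 1, 4) — not enough R0
  blocked: T_c wants (1, 2, 4), pool (1, 1, 4) — not enough R0


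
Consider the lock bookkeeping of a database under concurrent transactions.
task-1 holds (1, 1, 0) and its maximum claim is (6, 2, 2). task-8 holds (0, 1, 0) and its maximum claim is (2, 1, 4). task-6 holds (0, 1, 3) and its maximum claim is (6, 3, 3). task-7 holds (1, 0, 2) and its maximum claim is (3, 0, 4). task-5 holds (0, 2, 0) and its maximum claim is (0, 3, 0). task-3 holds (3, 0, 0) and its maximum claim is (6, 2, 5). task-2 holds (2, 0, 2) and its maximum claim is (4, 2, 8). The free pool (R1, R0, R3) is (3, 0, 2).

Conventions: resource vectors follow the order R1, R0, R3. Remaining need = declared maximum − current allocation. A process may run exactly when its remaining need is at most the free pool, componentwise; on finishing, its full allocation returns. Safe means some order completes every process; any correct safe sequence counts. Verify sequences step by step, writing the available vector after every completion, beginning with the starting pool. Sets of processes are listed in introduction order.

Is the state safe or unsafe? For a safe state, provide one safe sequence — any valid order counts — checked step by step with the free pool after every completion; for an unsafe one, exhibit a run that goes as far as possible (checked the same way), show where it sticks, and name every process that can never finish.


UNSAFE — no complete ordering exists.
Key observation: after task-7, task-8, task-5 the pool peaks at (4, 3, 4), and each blocked process is short somewhere: task-1 on R1; task-6 on R1; task-3 on R3; task-2 on R3.
A maximal execution: task-7, task-8, task-5 — then nothing else fits. Check, step by step:
  pool = (3, 0, 2)
  run task-7 (needs (2, 0, 2), free (3, 0, 2)); after release of (1, 0, 2) the pool is (4, 0, 4)
  run task-8 (needs (2, 0, 4), free (4, 0, 4)); after release of (0, 1, 0) the pool is (4, 1, 4)
  run task-5 (needs (0, 1, 0), free (4, 1, 4)); after release of (0, 2, 0) the pool is (4, 3, 4)
  task-1 cannot run: need (5, 1, 2) vs free (4, 3, 4) (insufficient R1)
  task-6 cannot run: need (6, 2, 0) vs free (4, 3, 4) (insufficient R1)
  task-3 cannot run: need (3, 2, 5) vs free (4, 3, 4) (insufficient R3)
  task-2 cannot run: need (2, 2, 6) vs free (4, 3, 4) (insufficient R3)
Permanently blocked: task-1, task-6, task-3 and task-2.


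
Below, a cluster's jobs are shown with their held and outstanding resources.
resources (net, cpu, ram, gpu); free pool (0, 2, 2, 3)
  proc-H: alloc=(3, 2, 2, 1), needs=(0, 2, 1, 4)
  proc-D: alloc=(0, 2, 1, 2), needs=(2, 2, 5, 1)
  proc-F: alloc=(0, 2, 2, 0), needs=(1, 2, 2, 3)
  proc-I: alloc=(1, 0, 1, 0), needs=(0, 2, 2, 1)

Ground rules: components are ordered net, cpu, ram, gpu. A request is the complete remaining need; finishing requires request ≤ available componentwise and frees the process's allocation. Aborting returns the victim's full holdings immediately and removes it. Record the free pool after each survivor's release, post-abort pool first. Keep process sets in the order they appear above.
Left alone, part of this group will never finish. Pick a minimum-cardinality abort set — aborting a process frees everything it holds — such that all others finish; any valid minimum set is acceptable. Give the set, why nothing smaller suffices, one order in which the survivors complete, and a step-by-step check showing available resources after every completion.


The answer: abort proc-H.
Key observation: proc-D could never have finished before the abort; with (3, 2, 2, 1) returned by proc-H, it fits at step 3.
Minimality: the empty abort set fails — the state is deadlocked as it stands.
Survivors finish in the order: proc-F, proc-I, proc-D. Walking it through (pool after the aborts first):
  pool = (3, 4, 4, 4)
  proc-F: need (1, 2, 2, 3) fits (3, 4, 4, 4); releases (0, 2, 2, 0), pool now (3, 6, 6, 4)
  proc-I: need (0, 2, 2, 1) fits (3, 6, 6, 4); releases (1, 0, 1, 0), pool now (4, 6, 7, 4)
  proc-D: need (2, 2, 5, 1) fits (4, 6, 7, 4); releases (0, 2, 1, 2), pool now (4, 8, 8, 6)


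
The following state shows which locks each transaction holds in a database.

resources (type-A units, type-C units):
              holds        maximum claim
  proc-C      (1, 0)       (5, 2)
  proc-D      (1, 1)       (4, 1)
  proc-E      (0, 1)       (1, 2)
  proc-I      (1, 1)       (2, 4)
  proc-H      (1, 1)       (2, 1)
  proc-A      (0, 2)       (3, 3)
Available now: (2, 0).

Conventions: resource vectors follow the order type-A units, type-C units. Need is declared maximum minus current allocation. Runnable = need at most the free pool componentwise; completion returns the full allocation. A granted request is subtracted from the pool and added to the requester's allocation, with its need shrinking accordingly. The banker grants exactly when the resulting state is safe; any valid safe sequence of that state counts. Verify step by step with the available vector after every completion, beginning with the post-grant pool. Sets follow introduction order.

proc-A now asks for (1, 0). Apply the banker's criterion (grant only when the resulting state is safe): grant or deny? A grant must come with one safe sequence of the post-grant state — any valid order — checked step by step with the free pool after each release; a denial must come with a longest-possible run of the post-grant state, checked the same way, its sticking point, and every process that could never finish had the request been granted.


GRANT — the state after the grant stays safe, e.g. via proc-H, proc-A, proc-I, proc-C, proc-E, proc-D.
Key observation: the grant leaves (1, 0) free — enough for proc-H, whose release restarts the cascade.
Verifying the post-grant state step by step:
  pool = (1, 0)
  run proc-H (needs (1, 0), free (1, 0)); after release of (1, 1) the pool is (2, 1)
  run proc-A (needs (2, 1), free (2, 1)); after release of (1, 2) the pool is (3, 3)
  run proc-I (needs (1, 3), free (3, 3)); after release of (1, 1) the pool is (4, 4)
  run proc-C (needs (4, 2), free (4, 4)); after release of (1, 0) the pool is (5, 4)
  run proc-E (needs (1, 1), free (5, 4)); after release of (0, 1) the pool is (5, 5)
  run proc-D (needs (3, 0), free (5, 5)); after release of (1, 1) the pool is (6, 6)


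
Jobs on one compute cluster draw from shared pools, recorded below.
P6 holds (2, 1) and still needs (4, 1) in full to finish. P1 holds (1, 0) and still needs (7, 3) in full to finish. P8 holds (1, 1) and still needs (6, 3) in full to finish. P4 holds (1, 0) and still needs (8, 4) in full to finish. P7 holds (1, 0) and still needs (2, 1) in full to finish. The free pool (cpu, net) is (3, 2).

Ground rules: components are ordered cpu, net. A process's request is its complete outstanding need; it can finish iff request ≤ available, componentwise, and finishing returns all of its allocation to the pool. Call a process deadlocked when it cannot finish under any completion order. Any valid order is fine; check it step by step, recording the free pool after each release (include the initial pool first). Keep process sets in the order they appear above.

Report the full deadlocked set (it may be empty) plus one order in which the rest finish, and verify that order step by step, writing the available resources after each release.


Nothing here is deadlocked.
Key observation: no deadlock: P7 fits now, and the freed resources carry the rest through.
The rest can finish in the order P7, P6, P8, P1, P4. Step-by-step check:
  pool = (3, 2)
  P7: need (2, 1) fits (3, 2); releases (1, 0), pool now (4, 2)
  P6: need (4, 1) fits (4, 2); releases (2, 1), pool now (6, 3)
  P8: need (6, 3) fits (6, 3); releases (1, 1), pool now (7, 4)
  P1: need (7, 3) fits (7, 4); releases (1, 0), pool now (8, 4)
  P4: need (8, 4) fits (8, 4); releases (1, 0), pool now (9, 4)


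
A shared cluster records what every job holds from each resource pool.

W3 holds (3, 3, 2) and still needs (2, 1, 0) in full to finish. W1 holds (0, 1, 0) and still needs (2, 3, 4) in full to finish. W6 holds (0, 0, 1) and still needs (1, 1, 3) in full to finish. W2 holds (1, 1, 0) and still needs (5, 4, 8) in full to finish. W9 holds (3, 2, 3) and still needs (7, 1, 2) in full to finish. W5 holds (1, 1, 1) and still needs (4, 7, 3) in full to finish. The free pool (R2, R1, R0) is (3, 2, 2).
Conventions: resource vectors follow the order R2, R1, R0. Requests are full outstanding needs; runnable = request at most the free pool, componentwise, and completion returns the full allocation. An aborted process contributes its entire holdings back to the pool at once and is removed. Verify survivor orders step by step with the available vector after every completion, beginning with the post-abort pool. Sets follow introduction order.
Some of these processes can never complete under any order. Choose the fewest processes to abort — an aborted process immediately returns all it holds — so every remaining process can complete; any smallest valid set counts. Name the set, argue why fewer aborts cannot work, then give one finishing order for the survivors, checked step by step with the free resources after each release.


The answer: abort W9.
Key observation: no ordering could ever have run W2 before the abort of W9; with (3, 2, 3) back in the pool it fits at step 4.
Minimality: the empty abort set fails — the state is deadlocked as it stands.
The survivors complete as W3, W6, W1, W2, W5. Verifying each step (starting from the post-abort pool):
  pool = (6, 4, 5)
  W3 needs (2, 1, 0) <= (6, 4, 5) -> finishes; pool += (3, 3, 2) = (9, 7, 7)
  W6 needs (1, 1, 3) <= (9, 7, 7) -> finishes; pool += (0, 0, 1) = (9, 7, 8)
  W1 needs (2, 3, 4) <= (9, 7, 8) -> finishes; pool += (0, 1, 0) = (9, 8, 8)
  W2 needs (5, 4, 8) <= (9, 8, 8) -> finishes; pool += (1, 1, 0) = (10, 9, 8)
  W5 needs (4, 7, 3) <= (10, 9, 8) -> finishes; pool += (1, 1, 1) = (11, 10, 9)


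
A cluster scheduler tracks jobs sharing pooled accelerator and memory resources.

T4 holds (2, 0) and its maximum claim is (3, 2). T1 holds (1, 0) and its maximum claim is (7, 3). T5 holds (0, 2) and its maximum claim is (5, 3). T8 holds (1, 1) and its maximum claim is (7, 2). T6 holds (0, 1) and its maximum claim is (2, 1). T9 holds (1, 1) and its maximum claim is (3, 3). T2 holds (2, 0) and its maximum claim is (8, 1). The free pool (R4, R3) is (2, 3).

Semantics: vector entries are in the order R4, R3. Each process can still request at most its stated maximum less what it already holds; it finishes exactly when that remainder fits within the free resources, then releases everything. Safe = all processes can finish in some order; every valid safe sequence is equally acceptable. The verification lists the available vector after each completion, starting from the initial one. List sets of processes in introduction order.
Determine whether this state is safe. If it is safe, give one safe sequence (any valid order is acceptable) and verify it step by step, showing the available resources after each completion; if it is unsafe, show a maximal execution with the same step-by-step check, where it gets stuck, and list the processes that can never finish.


The state is UNSAFE.
Key observation: after T4, T9, T5, T6 complete, (5, 7) is the best the pool ever gets, yet each leftover process wants more R4.
A maximal execution: T4, T9, T5, T6 — then nothing else fits. Check, step by step:
  pool = (2, 3)
  T4: need (1, 2) fits (2, 3); releases (2, 0), pool now (4, 3)
  T9: need (2, 2) fits (4, 3); releases (1, 1), pool now (5, 4)
  T5: need (5, 1) fits (5, 4); releases (0, 2), pool now (5, 6)
  T6: need (2, 0) fits (5, 6); releases (0, 1), pool now (5, 7)
  T1 cannot run: need (6, 3) vs free (5, 7) (insufficient R4)
  T8 cannot run: need (6, 1) vs free (5, 7) (insufficient R4)
  T2 cannot run: need (6, 1) vs free (5, 7) (insufficient R4)
Permanently blocked: T1, T8 and T2.


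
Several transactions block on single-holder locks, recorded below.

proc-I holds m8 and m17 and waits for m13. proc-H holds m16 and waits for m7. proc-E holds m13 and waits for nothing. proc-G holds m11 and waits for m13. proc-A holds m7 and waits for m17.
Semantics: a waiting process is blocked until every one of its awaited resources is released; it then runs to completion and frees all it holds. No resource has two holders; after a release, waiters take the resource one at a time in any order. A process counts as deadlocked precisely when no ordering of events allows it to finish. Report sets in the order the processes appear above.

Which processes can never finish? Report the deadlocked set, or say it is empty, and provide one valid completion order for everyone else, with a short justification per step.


The deadlocked set is empty.
Key observation: no waiting chain loops back on itself — every chain ends at a process that waits on nothing, so everyone eventually runs.
A valid finishing order for the others: proc-E, proc-G, proc-I, proc-A, proc-H.
Step-by-step check:
  run proc-E (it waits on nothing); releases m13
  run proc-G (all its waits — m13 — are resolved); releases m11
  run proc-I (all its waits — m13 — are resolved); releases m8 and m17
  run proc-A (all its waits — m17 — are resolved); releases m7
  run proc-H (all its waits — m7 — are resolved); releases m16


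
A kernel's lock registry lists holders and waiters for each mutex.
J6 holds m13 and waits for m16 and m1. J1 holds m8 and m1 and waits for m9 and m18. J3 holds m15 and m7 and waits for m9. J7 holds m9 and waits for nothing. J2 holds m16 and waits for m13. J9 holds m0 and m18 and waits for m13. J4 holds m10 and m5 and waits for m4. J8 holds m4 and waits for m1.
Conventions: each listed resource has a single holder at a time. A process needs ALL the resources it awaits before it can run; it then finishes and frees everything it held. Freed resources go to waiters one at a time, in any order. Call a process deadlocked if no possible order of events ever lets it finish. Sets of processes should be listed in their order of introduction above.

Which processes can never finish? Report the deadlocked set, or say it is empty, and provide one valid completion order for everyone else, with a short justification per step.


Deadlocked: J6, J1, J2, J9, J4 and J8.
Key observation: along J6 -> J1 -> J9 -> J6, each member waits on what the next one holds — a deadlock; J2 is caught in further circular waits and J4 and J8 wait into the deadlock from upstream.
A valid finishing order for the others: J7, J3.
Walking it through:
  J7 waits on nothing -> runs at once and releases m9
  J3 waits on m9 — all released -> runs and releases m15 and m7


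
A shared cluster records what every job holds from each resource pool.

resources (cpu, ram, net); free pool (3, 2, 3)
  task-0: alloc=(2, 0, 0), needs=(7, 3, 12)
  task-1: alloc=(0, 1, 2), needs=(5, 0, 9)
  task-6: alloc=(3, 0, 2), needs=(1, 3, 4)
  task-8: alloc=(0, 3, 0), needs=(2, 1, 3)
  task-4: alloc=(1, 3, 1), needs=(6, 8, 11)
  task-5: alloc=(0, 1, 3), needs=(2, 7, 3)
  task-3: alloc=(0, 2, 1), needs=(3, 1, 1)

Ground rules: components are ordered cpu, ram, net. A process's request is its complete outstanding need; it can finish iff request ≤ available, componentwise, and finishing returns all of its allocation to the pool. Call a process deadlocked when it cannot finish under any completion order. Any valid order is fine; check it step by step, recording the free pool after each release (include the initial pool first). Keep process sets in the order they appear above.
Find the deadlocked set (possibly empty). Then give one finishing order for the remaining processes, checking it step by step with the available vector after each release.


No process is deadlocked.
Key observation: starting with task-8, each completion frees enough for the next — no one is permanently blocked.
One completion order for the rest: task-8, task-3, task-5, task-6, task-1, task-4, task-0. Verifying each step:
  pool = (3, 2, 3)
  task-8: need (2, 1, 3) fits (3, 2, 3); releases (0, 3, 0), pool now (3, 5, 3)
  task-3: need (3, 1, 1) fits (3, 5, 3); releases (0, 2, 1), pool now (3, 7, 4)
  task-5: need (2, 7, 3) fits (3, 7, 4); releases (0, 1, 3), pool now (3, 8, 7)
  task-6: need (1, 3, 4) fits (3, 8, 7); releases (3, 0, 2), pool now (6, 8, 9)
  task-1: need (5, 0, 9) fits (6, 8, 9); releases (0, 1, 2), pool now (6, 9, 11)
  task-4: need (6, 8, 11) fits (6, 9, 11); releases (1, 3, 1), pool now (7, 12, 12)
  task-0: need (7, 3, 12) fits (7, 12, 12); releases (2, 0, 0), pool now (9, 12, 12)


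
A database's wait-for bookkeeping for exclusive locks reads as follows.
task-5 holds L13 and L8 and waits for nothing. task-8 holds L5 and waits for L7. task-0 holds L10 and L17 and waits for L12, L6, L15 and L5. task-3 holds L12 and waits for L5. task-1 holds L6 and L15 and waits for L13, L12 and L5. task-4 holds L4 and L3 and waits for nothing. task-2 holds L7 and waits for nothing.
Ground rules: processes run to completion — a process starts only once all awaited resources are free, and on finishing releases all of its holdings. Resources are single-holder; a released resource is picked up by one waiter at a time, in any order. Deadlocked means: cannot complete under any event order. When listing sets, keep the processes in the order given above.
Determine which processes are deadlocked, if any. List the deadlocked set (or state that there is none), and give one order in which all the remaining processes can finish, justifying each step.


No process is deadlocked.
Key observation: all waits point, directly or indirectly, at processes that can finish, so nothing is permanently blocked.
The rest can finish in the order task-4, task-2, task-5, task-8, task-3, task-1, task-0.
Walking it through:
  task-4 waits on nothing -> runs at once and releases L4 and L3
  task-2 waits on nothing -> runs at once and releases L7
  task-5 waits on nothing -> runs at once and releases L13 and L8
  task-8: everything it awaited (L7) is free; runs, freeing L5
  task-3: everything it awaited (L5) is free; runs, freeing L12
  task-1: everything it awaited (L13, L12 and L5) is free; runs, freeing L6 and L15
  task-0: everything it awaited (L12, L6, L15 and L5) is free; runs, freeing L10 and L17


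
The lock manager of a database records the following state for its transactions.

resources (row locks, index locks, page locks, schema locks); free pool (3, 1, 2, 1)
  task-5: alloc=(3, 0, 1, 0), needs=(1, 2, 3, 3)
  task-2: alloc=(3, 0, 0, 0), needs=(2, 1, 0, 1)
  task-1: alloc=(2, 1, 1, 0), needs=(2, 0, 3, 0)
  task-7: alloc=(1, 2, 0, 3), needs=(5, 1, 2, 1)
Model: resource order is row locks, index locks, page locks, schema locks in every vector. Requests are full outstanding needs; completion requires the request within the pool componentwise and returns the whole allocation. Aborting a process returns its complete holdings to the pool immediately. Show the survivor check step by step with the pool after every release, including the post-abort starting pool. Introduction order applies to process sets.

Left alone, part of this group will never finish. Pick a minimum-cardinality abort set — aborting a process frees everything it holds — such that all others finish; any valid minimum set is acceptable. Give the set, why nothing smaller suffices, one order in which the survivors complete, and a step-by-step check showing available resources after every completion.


Abort task-5.
Key observation: the deadlocked task-1 becomes finishable only because task-5 released (3, 0, 1, 0); it completes at step 2 below.
Minimality: the empty abort set fails — the state is deadlocked as it stands.
The survivors complete as task-7, task-1, task-2. Step-by-step check (starting from the post-abort pool):
  pool = (6, 1, 3, 1)
  task-7: need (5, 1, 2, 1) fits (6, 1, 3, 1); releases (1, 2, 0, 3), pool now (7, 3, 3, 4)
  task-1: need (2, 0, 3, 0) fits (7, 3, 3, 4); releases (2, 1, 1, 0), pool now (9, 4, 4, 4)
  task-2: need (2, 1, 0, 1) fits (9, 4, 4, 4); releases (3, 0, 0, 0), pool now (12, 4, 4, 4)


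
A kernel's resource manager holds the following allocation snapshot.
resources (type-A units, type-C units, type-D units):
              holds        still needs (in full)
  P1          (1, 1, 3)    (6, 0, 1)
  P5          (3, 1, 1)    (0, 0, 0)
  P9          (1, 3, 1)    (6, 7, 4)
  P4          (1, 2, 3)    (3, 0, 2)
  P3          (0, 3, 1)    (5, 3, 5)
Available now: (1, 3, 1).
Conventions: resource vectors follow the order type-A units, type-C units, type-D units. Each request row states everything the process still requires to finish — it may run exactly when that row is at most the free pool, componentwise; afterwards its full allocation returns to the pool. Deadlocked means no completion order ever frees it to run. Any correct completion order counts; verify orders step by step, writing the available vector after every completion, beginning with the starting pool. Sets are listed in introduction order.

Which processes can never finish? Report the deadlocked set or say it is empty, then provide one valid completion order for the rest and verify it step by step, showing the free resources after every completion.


Deadlocked: P1 and P9.
Key observation: type-A units is the bottleneck — with P5, P4, P3 done the pool holds (5, 9, 6), short of every remaining need.
The rest can finish in the order P5, P4, P3. Walking it through:
  pool = (1, 3, 1)
  P5 needs (0, 0, 0) <= (1, 3, 1) -> finishes; pool += (3, 1, 1) = (4, 4, 2)
  P4 needs (3, 0, 2) <= (4, 4, 2) -> finishes; pool += (1, 2, 3) = (5, 6, 5)
  P3 needs (5, 3, 5) <= (5, 6, 5) -> finishes; pool += (0, 3, 1) = (5, 9, 6)
The stuck group stays short no matter what:
  blocked: P1 wants (6, 0, 1), pool (5, 9, 6) — not enough type-A units
  blocked: P9 wants (6, 7, 4), pool (5, 9, 6) — not enough type-A units


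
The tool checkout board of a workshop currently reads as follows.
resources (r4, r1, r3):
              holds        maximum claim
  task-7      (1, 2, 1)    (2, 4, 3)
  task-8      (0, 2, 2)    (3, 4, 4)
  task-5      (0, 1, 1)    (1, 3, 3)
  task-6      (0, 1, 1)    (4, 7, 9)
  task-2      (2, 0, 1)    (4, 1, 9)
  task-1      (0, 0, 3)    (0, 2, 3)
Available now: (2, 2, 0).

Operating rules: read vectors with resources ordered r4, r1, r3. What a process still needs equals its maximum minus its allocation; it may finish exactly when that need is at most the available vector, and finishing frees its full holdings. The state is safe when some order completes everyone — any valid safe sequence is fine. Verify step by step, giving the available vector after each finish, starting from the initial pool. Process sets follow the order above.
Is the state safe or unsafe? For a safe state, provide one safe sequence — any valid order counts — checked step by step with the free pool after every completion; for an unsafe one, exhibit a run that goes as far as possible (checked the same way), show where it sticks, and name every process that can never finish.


The state is UNSAFE.
Key observation: r3 is the bottleneck — with task-1, task-7, task-5, task-8 done the pool holds (3, 7, 7), short of every remaining need.
A maximal execution: task-1, task-7, task-5, task-8 — then nothing else fits. Check, step by step:
  pool = (2, 2, 0)
  task-1 needs (0, 2, 0) <= (2, 2, 0) -> finishes; pool += (0, 0, 3) = (2, 2, 3)
  task-7 needs (1, 2, 2) <= (2, 2, 3) -> finishes; pool += (1, 2, 1) = (3, 4, 4)
  task-5 needs (1, 2, 2) <= (3, 4, 4) -> finishes; pool += (0, 1, 1) = (3, 5, 5)
  task-8 needs (3, 2, 2) <= (3, 5, 5) -> finishes; pool += (0, 2, 2) = (3, 7, 7)
  task-6 cannot run: need (4, 6, 8) vs free (3, 7, 7) (insufficient r4 and r3)
  task-2 cannot run: need (2, 1, 8) vs free (3, 7, 7) (insufficient r3)
Never able to finish: task-6 and task-2.
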